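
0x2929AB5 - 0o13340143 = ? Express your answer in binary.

0b10011001001101101001010010

0x2929AB5 = 0b10100100101001101010110101 in binary.
0o13340143 = 0b1011011100000001100011 in binary.
Subtract column by column in base 2:
  1-1 → 0
  0-1 → 1 (borrow)
  1-0-1 → 0
  0-0 → 0
  1-0 → 1
  1-1 → 0
  0-1 → 1 (borrow)
  1-0-1 → 0
  0-0 → 0
  1-0 → 1
  0-0 → 0
  1-0 → 1
  1-0 → 1
  0-0 → 0
  0-1 → 1 (borrow)
  1-1-1 → 1 (borrow)
  0-1-1 → 0 (borrow)
  1-0-1 → 0
  0-1 → 1 (borrow)
  0-1-1 → 0 (borrow)
  1-0-1 → 0
  0-1 → 1 (borrow)
  0-0-1 → 1 (borrow)
  1-0-1 → 0
  0-0 → 0
  1-0 → 1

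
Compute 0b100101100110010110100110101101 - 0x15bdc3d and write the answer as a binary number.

0x15bdc3d = 0b1010110111101110000111101 in binary.
Subtract column by column in base 2:
  1-1 → 0
  0-0 → 0
  1-1 → 0
  1-1 → 0
  0-1 → 1 (borrow)
  1-1-1 → 1 (borrow)
  0-0-1 → 1 (borrow)
  1-0-1 → 0
  1-0 → 1
  0-0 → 0
  0-1 → 1 (borrow)
  1-1-1 → 1 (borrow)
  0-1-1 → 0 (borrow)
  1-0-1 → 0
  1-1 → 0
  0-1 → 1 (borrow)
  1-1-1 → 1 (borrow)
  0-1-1 → 0 (borrow)
  0-0-1 → 1 (borrow)
  1-1-1 → 1 (borrow)
  1-1-1 → 1 (borrow)
  0-0-1 → 1 (borrow)
  0-1-1 → 0 (borrow)
  1-0-1 → 0
  1-1 → 0
  0-0 → 0
  1-0 → 1
  0-0 → 0
  0-0 → 0
  1-0 → 1

0b100100001111011000110101110000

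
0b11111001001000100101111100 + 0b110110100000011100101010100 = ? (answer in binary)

Add column by column in base 2, right to left:
  0+0 = 0
  0+0 = 0
  1+1 = 0 carry 1
  1+0+1 = 0 carry 1
  1+1+1 = 1 carry 1
  1+0+1 = 0 carry 1
  1+1+1 = 1 carry 1
  0+0+1 = 1
  1+1 = 0 carry 1
  0+0+1 = 1
  0+0 = 0
  1+1 = 0 carry 1
  0+1+1 = 0 carry 1
  0+1+1 = 0 carry 1
  0+0+1 = 1
  1+0 = 1
  0+0 = 0
  0+0 = 0
  1+0 = 1
  0+0 = 0
  0+1 = 1
  1+0 = 1
  1+1 = 0 carry 1
  1+1+1 = 1 carry 1
  1+0+1 = 0 carry 1
  1+1+1 = 1 carry 1
  0+1+1 = 0 carry 1
  final carry 1

0b1010101101001100001011010000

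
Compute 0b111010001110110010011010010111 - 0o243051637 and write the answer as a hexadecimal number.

0b111010001110110010011010010111 = 0x3A3B2697 in hexadecimal.
0o243051637 = 0x28C539F in hexadecimal.
Subtract column by column in base 16:
  7-F → 8 (borrow)
  9-9-1 → F (borrow)
  6-3-1 → 2
  2-5 → D (borrow)
  B-C-1 → E (borrow)
  3-8-1 → A (borrow)
  A-2-1 → 7
  3-0 → 3

0x37AED2F8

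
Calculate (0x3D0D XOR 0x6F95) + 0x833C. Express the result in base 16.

0xD5D4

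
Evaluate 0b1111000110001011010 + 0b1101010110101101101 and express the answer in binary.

0b11100011100111000111

Add column by column in base 2, right to left:
  0+1 = 1
  1+0 = 1
  0+1 = 1
  1+1 = 0 carry 1
  1+0+1 = 0 carry 1
  0+1+1 = 0 carry 1
  1+1+1 = 1 carry 1
  0+0+1 = 1
  0+1 = 1
  0+0 = 0
  1+1 = 0 carry 1
  1+1+1 = 1 carry 1
  0+0+1 = 1
  0+1 = 1
  0+0 = 0
  1+1 = 0 carry 1
  1+0+1 = 0 carry 1
  1+1+1 = 1 carry 1
  1+1+1 = 1 carry 1
  final carry 1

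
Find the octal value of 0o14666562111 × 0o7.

0o131777036777

Multiply each base-8 digit by 7, carrying:
  1×7 = 7 → write 7
  1×7 = 7 → write 7
  1×7 = 7 → write 7
  2×7 = 14 → write 6 carry 1
  6×7+1 = 43 → write 3 carry 5
  5×7+5 = 40 → write 0 carry 5
  6×7+5 = 47 → write 7 carry 5
  6×7+5 = 47 → write 7 carry 5
  6×7+5 = 47 → write 7 carry 5
  4×7+5 = 33 → write 1 carry 4
  1×7+4 = 11 → write 3 carry 1
  remaining carry: 1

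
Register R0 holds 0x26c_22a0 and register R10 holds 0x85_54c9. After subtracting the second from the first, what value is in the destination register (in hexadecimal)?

Subtract column by column in base 16:
  0-9 → 7 (borrow)
  a-c-1 → d (borrow)
  2-4-1 → d (borrow)
  2-5-1 → c (borrow)
  c-5-1 → 6
  6-8 → e (borrow)
  2-0-1 → 1

0x1e6cdd7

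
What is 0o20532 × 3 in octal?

0o62016

Multiply each base-8 digit by 3, carrying:
  2×3 = 6 → write 6
  3×3 = 9 → write 1 carry 1
  5×3+1 = 16 → write 0 carry 2
  0×3+2 = 2 → write 2
  2×3 = 6 → write 6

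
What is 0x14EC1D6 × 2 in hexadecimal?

Multiply each base-16 digit by 2, carrying:
  6×2 = 12 → write C
  D×2 = 26 → write A carry 1
  1×2+1 = 3 → write 3
  C×2 = 24 → write 8 carry 1
  E×2+1 = 29 → write D carry 1
  4×2+1 = 9 → write 9
  1×2 = 2 → write 2

0x29D83AC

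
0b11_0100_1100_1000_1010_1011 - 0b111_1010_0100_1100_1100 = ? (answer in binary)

0b1011010010001111011111

Subtract column by column in base 2:
  1-0 → 1
  1-0 → 1
  0-1 → 1 (borrow)
  1-1-1 → 1 (borrow)
  0-0-1 → 1 (borrow)
  1-0-1 → 0
  0-1 → 1 (borrow)
  1-1-1 → 1 (borrow)
  0-0-1 → 1 (borrow)
  0-0-1 → 1 (borrow)
  0-1-1 → 0 (borrow)
  1-0-1 → 0
  0-0 → 0
  0-1 → 1 (borrow)
  1-0-1 → 0
  1-1 → 0
  0-1 → 1 (borrow)
  0-1-1 → 0 (borrow)
  1-1-1 → 1 (borrow)
  0-0-1 → 1 (borrow)
  1-0-1 → 0
  1-0 → 1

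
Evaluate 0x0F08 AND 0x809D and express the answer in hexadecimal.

0x0008

AND each hex digit independently (no carries):
  0&8=0, F&0=0, 0&9=0, 8&D=8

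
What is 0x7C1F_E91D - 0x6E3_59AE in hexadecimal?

0x753C8F6F

Subtract column by column in base 16:
  D-E → F (borrow)
  1-A-1 → 6 (borrow)
  9-9-1 → F (borrow)
  E-5-1 → 8
  F-3 → C
  1-E → 3 (borrow)
  C-6-1 → 5
  7-0 → 7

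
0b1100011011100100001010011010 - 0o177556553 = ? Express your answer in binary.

0o177556553 = 0b1111111101101110101101011 in binary.
Subtract column by column in base 2:
  0-1 → 1 (borrow)
  1-1-1 → 1 (borrow)
  0-0-1 → 1 (borrow)
  1-1-1 → 1 (borrow)
  1-0-1 → 0
  0-1 → 1 (borrow)
  0-1-1 → 0 (borrow)
  1-0-1 → 0
  0-1 → 1 (borrow)
  1-0-1 → 0
  0-1 → 1 (borrow)
  0-1-1 → 0 (borrow)
  0-1-1 → 0 (borrow)
  0-0-1 → 1 (borrow)
  1-1-1 → 1 (borrow)
  0-1-1 → 0 (borrow)
  0-0-1 → 1 (borrow)
  1-1-1 → 1 (borrow)
  1-1-1 → 1 (borrow)
  1-1-1 → 1 (borrow)
  0-1-1 → 0 (borrow)
  1-1-1 → 1 (borrow)
  1-1-1 → 1 (borrow)
  0-1-1 → 0 (borrow)
  0-1-1 → 0 (borrow)
  0-0-1 → 1 (borrow)
  1-0-1 → 0
  1-0 → 1

0b1010011011110110010100101111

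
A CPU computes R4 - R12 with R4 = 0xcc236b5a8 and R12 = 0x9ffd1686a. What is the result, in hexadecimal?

0x2c2654d3e

Subtract column by column in base 16:
  8-a → e (borrow)
  a-6-1 → 3
  5-8 → d (borrow)
  b-6-1 → 4
  6-1 → 5
  3-d → 6 (borrow)
  2-f-1 → 2 (borrow)
  c-f-1 → c (borrow)
  c-9-1 → 2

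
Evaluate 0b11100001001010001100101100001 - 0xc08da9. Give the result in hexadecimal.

0x1b648bb8

0b11100001001010001100101100001 = 0x1c251961 in hexadecimal.
Subtract column by column in base 16:
  1-9 → 8 (borrow)
  6-a-1 → b (borrow)
  9-d-1 → b (borrow)
  1-8-1 → 8 (borrow)
  5-0-1 → 4
  2-c → 6 (borrow)
  c-0-1 → b
  1-0 → 1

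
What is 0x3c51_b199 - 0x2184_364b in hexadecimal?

Subtract column by column in base 16:
  9-b → e (borrow)
  9-4-1 → 4
  1-6 → b (borrow)
  b-3-1 → 7
  1-4 → d (borrow)
  5-8-1 → c (borrow)
  c-1-1 → a
  3-2 → 1

0x1acd7b4e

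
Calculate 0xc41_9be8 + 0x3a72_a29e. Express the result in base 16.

Add column by column in base 16, right to left:
  8+e = 6 carry 1
  e+9+1 = 8 carry 1
  b+2+1 = e
  9+a = 3 carry 1
  1+2+1 = 4
  4+7 = b
  c+a = 6 carry 1
  0+3+1 = 4

0x46b43e86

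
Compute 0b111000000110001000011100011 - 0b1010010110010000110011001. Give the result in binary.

0b101101101111110111101001010

Subtract column by column in base 2:
  1-1 → 0
  1-0 → 1
  0-0 → 0
  0-1 → 1 (borrow)
  0-1-1 → 0 (borrow)
  1-0-1 → 0
  1-0 → 1
  1-1 → 0
  0-1 → 1 (borrow)
  0-0-1 → 1 (borrow)
  0-0-1 → 1 (borrow)
  0-0-1 → 1 (borrow)
  1-0-1 → 0
  0-1 → 1 (borrow)
  0-0-1 → 1 (borrow)
  0-0-1 → 1 (borrow)
  1-1-1 → 1 (borrow)
  1-1-1 → 1 (borrow)
  0-0-1 → 1 (borrow)
  0-1-1 → 0 (borrow)
  0-0-1 → 1 (borrow)
  0-0-1 → 1 (borrow)
  0-1-1 → 0 (borrow)
  0-0-1 → 1 (borrow)
  1-1-1 → 1 (borrow)
  1-0-1 → 0
  1-0 → 1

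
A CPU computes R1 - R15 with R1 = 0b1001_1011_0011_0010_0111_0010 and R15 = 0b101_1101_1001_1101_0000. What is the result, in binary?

0b100101010101100010100010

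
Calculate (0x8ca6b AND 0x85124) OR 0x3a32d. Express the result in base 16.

0x8ca6b AND 0x85124 = 0x84020.
Then OR with 0x3a32d.

0xbe32d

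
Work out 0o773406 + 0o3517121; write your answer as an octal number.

0o4512527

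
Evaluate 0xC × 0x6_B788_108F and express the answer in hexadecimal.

0x509A60C6B4

Multiply each base-16 digit by 12, carrying:
  F×12 = 180 → write 4 carry 11
  8×12+11 = 107 → write B carry 6
  0×12+6 = 6 → write 6
  1×12 = 12 → write C
  8×12 = 96 → write 0 carry 6
  8×12+6 = 102 → write 6 carry 6
  7×12+6 = 90 → write A carry 5
  B×12+5 = 137 → write 9 carry 8
  6×12+8 = 80 → write 0 carry 5
  remaining carry: 5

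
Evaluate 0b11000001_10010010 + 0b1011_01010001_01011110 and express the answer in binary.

Add column by column in base 2, right to left:
  0+0 = 0
  1+1 = 0 carry 1
  0+1+1 = 0 carry 1
  0+1+1 = 0 carry 1
  1+1+1 = 1 carry 1
  0+0+1 = 1
  0+1 = 1
  1+0 = 1
  1+1 = 0 carry 1
  0+0+1 = 1
  0+0 = 0
  0+0 = 0
  0+1 = 1
  0+0 = 0
  1+1 = 0 carry 1
  1+0+1 = 0 carry 1
  0+1+1 = 0 carry 1
  0+1+1 = 0 carry 1
  0+0+1 = 1
  0+1 = 1

0b11000001001011110000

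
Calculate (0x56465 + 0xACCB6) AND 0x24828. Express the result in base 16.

0x8

Add column by column in base 16, right to left:
  5+6 = B
  6+B = 1 carry 1
  4+C+1 = 1 carry 1
  6+C+1 = 3 carry 1
  5+A+1 = 0 carry 1
  final carry 1
Sum = 0x10311B; now AND with 0x24828:
  1&0=0, 0&2=0, 3&4=0, 1&8=0, 1&2=0, B&8=8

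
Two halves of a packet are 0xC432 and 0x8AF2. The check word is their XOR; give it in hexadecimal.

XOR each hex digit independently (no carries):
  C^8=4, 4^A=E, 3^F=C, 2^2=0

0x4EC0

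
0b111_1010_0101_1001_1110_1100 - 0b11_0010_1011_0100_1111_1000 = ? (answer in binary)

0b10001111010010011110100

Subtract column by column in base 2:
  0-0 → 0
  0-0 → 0
  1-0 → 1
  1-1 → 0
  0-1 → 1 (borrow)
  1-1-1 → 1 (borrow)
  1-1-1 → 1 (borrow)
  1-1-1 → 1 (borrow)
  1-0-1 → 0
  0-0 → 0
  0-1 → 1 (borrow)
  1-0-1 → 0
  1-1 → 0
  0-1 → 1 (borrow)
  1-0-1 → 0
  0-1 → 1 (borrow)
  0-0-1 → 1 (borrow)
  1-1-1 → 1 (borrow)
  0-0-1 → 1 (borrow)
  1-0-1 → 0
  1-1 → 0
  1-1 → 0
  1-0 → 1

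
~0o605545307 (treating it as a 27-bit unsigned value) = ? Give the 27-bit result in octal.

0o172232470

Each oct digit d becomes 7−d:
  6→1, 0→7, 5→2, 5→2, 4→3, 5→2, 3→4, 0→7, 7→0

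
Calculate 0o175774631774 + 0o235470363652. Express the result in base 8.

0o433465215646

Add column by column in base 8, right to left:
  4+2 = 6
  7+5 = 4 carry 1
  7+6+1 = 6 carry 1
  1+3+1 = 5
  3+6 = 1 carry 1
  6+3+1 = 2 carry 1
  4+0+1 = 5
  7+7 = 6 carry 1
  7+4+1 = 4 carry 1
  5+5+1 = 3 carry 1
  7+3+1 = 3 carry 1
  1+2+1 = 4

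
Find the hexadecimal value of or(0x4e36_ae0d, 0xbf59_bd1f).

OR each hex digit independently (no carries):
  4|b=f, e|f=f, 3|5=7, 6|9=f, a|b=b, e|d=f, 0|1=1, d|f=f

0xff7fbf1f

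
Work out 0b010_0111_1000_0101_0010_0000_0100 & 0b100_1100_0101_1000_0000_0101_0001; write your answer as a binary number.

AND bit by bit (1 only where both bits are 1):
  010011110000101001000000100
& 100110001011000000001010001
= 000010000000000000000000000

0b000010000000000000000000000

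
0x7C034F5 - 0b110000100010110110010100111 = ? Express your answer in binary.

0x7C034F5 = 0b111110000000011010011110101 in binary.
Subtract column by column in base 2:
  1-1 → 0
  0-1 → 1 (borrow)
  1-1-1 → 1 (borrow)
  0-0-1 → 1 (borrow)
  1-0-1 → 0
  1-1 → 0
  1-0 → 1
  1-1 → 0
  0-0 → 0
  0-0 → 0
  1-1 → 0
  0-1 → 1 (borrow)
  1-0-1 → 0
  1-1 → 0
  0-1 → 1 (borrow)
  0-0-1 → 1 (borrow)
  0-1-1 → 0 (borrow)
  0-0-1 → 1 (borrow)
  0-0-1 → 1 (borrow)
  0-0-1 → 1 (borrow)
  0-1-1 → 0 (borrow)
  0-0-1 → 1 (borrow)
  1-0-1 → 0
  1-0 → 1
  1-0 → 1
  1-1 → 0
  1-1 → 0

0b1101011101100100001001110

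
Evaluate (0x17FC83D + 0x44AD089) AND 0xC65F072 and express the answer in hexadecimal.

Add column by column in base 16, right to left:
  D+9 = 6 carry 1
  3+8+1 = C
  8+0 = 8
  C+D = 9 carry 1
  F+A+1 = A carry 1
  7+4+1 = C
  1+4 = 5
Sum = 0x5CA98C6; now AND with 0xC65F072:
  5&C=4, C&6=4, A&5=0, 9&F=9, 8&0=0, C&7=4, 6&2=2

0x4409042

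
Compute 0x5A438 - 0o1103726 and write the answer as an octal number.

0o216142

0x5A438 = 0o1322070 in octal.
Subtract column by column in base 8:
  0-6 → 2 (borrow)
  7-2-1 → 4
  0-7 → 1 (borrow)
  2-3-1 → 6 (borrow)
  2-0-1 → 1
  3-1 → 2
  1-1 → 0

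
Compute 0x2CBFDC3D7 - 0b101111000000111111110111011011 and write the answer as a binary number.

0x2CBFDC3D7 = 0b1011001011111111011100001111010111 in binary.
Subtract column by column in base 2:
  1-1 → 0
  1-1 → 0
  1-0 → 1
  0-1 → 1 (borrow)
  1-1-1 → 1 (borrow)
  0-0-1 → 1 (borrow)
  1-1-1 → 1 (borrow)
  1-1-1 → 1 (borrow)
  1-1-1 → 1 (borrow)
  1-0-1 → 0
  0-1 → 1 (borrow)
  0-1-1 → 0 (borrow)
  0-1-1 → 0 (borrow)
  0-1-1 → 0 (borrow)
  1-1-1 → 1 (borrow)
  1-1-1 → 1 (borrow)
  1-1-1 → 1 (borrow)
  0-1-1 → 0 (borrow)
  1-0-1 → 0
  1-0 → 1
  1-0 → 1
  1-0 → 1
  1-0 → 1
  1-0 → 1
  1-1 → 0
  1-1 → 0
  0-1 → 1 (borrow)
  1-1-1 → 1 (borrow)
  0-0-1 → 1 (borrow)
  0-1-1 → 0 (borrow)
  1-0-1 → 0
  1-0 → 1
  0-0 → 0
  1-0 → 1

0b1010011100111110011100010111111100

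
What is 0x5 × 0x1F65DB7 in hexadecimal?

0x9CFD493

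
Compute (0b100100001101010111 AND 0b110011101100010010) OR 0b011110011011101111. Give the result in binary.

0b100100001101010111 AND 0b110011101100010010 = 0b100000001100010010.
Then OR with 0b011110011011101111.

0b111110011111111111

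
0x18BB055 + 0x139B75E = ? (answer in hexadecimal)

0x2C567B3

Add column by column in base 16, right to left:
  5+E = 3 carry 1
  5+5+1 = B
  0+7 = 7
  B+B = 6 carry 1
  B+9+1 = 5 carry 1
  8+3+1 = C
  1+1 = 2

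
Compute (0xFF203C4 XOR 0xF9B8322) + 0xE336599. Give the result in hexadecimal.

0xE9CE67F

First 0xFF203C4 XOR 0xF9B8322 = 0x06980E6.
Add column by column in base 16, right to left:
  6+9 = F
  E+9 = 7 carry 1
  0+5+1 = 6
  8+6 = E
  9+3 = C
  6+3 = 9
  0+E = E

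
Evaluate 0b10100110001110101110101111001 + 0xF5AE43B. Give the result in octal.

0b10100110001110101110101111001 = 0o2461656571 in octal.
0xF5AE43B = 0o1726562073 in octal.
Add column by column in base 8, right to left:
  1+3 = 4
  7+7 = 6 carry 1
  5+0+1 = 6
  6+2 = 0 carry 1
  5+6+1 = 4 carry 1
  6+5+1 = 4 carry 1
  1+6+1 = 0 carry 1
  6+2+1 = 1 carry 1
  4+7+1 = 4 carry 1
  2+1+1 = 4

0o4410440664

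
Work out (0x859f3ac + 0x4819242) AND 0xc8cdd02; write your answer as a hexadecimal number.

0xc888502

Add column by column in base 16, right to left:
  c+2 = e
  a+4 = e
  3+2 = 5
  f+9 = 8 carry 1
  9+1+1 = b
  5+8 = d
  8+4 = c
Sum = 0xcdb85ee; now AND with 0xc8cdd02:
  c&c=c, d&8=8, b&c=8, 8&d=8, 5&d=5, e&0=0, e&2=2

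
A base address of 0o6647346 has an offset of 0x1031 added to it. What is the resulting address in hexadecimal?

0x1B5F17

0o6647346 = 0x1B4EE6 in hexadecimal.
Add column by column in base 16, right to left:
  6+1 = 7
  E+3 = 1 carry 1
  E+0+1 = F
  4+1 = 5
  B+0 = B
  1+0 = 1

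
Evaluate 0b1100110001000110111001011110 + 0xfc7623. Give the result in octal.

0b1100110001000110111001011110 = 0o1461067136 in octal.
0xfc7623 = 0o77073043 in octal.
Add column by column in base 8, right to left:
  6+3 = 1 carry 1
  3+4+1 = 0 carry 1
  1+0+1 = 2
  7+3 = 2 carry 1
  6+7+1 = 6 carry 1
  0+0+1 = 1
  1+7 = 0 carry 1
  6+7+1 = 6 carry 1
  4+0+1 = 5
  1+0 = 1

0o1560162201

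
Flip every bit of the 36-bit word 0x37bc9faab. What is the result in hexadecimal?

0xc84360554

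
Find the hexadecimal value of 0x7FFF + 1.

0x8000

The trailing 3 digits are F (max in base 16), so adding 1 cascades: they roll to 0 and the next digit up increments.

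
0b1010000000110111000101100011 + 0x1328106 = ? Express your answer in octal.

0o1315371151

0b1010000000110111000101100011 = 0o1200670543 in octal.
0x1328106 = 0o114500406 in octal.
Add column by column in base 8, right to left:
  3+6 = 1 carry 1
  4+0+1 = 5
  5+4 = 1 carry 1
  0+0+1 = 1
  7+0 = 7
  6+5 = 3 carry 1
  0+4+1 = 5
  0+1 = 1
  2+1 = 3
  1+0 = 1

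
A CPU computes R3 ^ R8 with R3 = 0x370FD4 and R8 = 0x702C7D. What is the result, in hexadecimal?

0x4723A9

XOR each hex digit independently (no carries):
  3^7=4, 7^0=7, 0^2=2, F^C=3, D^7=A, 4^D=9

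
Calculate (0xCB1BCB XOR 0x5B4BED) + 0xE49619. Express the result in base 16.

First 0xCB1BCB XOR 0x5B4BED = 0x905026.
Add column by column in base 16, right to left:
  6+9 = F
  2+1 = 3
  0+6 = 6
  5+9 = E
  0+4 = 4
  9+E = 7 carry 1
  final carry 1

0x174E63F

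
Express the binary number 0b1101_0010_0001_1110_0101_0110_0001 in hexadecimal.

0xD21E561

Group the bits into nibbles: 1101 0010 0001 1110 0101 0110 0001 → D21E561.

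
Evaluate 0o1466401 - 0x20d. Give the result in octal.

0o1465364

0x20d = 0o1015 in octal.
Subtract column by column in base 8:
  1-5 → 4 (borrow)
  0-1-1 → 6 (borrow)
  4-0-1 → 3
  6-1 → 5
  6-0 → 6
  4-0 → 4
  1-0 → 1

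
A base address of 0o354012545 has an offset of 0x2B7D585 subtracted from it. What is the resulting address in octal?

0x2B7D585 = 0o255752605 in octal.
Subtract column by column in base 8:
  5-5 → 0
  4-0 → 4
  5-6 → 7 (borrow)
  2-2-1 → 7 (borrow)
  1-5-1 → 3 (borrow)
  0-7-1 → 0 (borrow)
  4-5-1 → 6 (borrow)
  5-5-1 → 7 (borrow)
  3-2-1 → 0

0o76037740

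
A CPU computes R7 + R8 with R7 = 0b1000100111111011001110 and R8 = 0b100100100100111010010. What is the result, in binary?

Add column by column in base 2, right to left:
  0+0 = 0
  1+1 = 0 carry 1
  1+0+1 = 0 carry 1
  1+0+1 = 0 carry 1
  0+1+1 = 0 carry 1
  0+0+1 = 1
  1+1 = 0 carry 1
  1+1+1 = 1 carry 1
  0+1+1 = 0 carry 1
  1+0+1 = 0 carry 1
  1+0+1 = 0 carry 1
  1+1+1 = 1 carry 1
  1+0+1 = 0 carry 1
  1+0+1 = 0 carry 1
  1+1+1 = 1 carry 1
  0+0+1 = 1
  0+0 = 0
  1+1 = 0 carry 1
  0+0+1 = 1
  0+0 = 0
  0+1 = 1
  1+0 = 1

0b1101001100100010100000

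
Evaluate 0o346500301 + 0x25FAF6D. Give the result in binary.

0b101111110100011000000101110

0o346500301 = 0b11100110101000000011000001 in binary.
0x25FAF6D = 0b10010111111010111101101101 in binary.
Add column by column in base 2, right to left:
  1+1 = 0 carry 1
  0+0+1 = 1
  0+1 = 1
  0+1 = 1
  0+0 = 0
  0+1 = 1
  1+1 = 0 carry 1
  1+0+1 = 0 carry 1
  0+1+1 = 0 carry 1
  0+1+1 = 0 carry 1
  0+1+1 = 0 carry 1
  0+1+1 = 0 carry 1
  0+0+1 = 1
  0+1 = 1
  0+0 = 0
  1+1 = 0 carry 1
  0+1+1 = 0 carry 1
  1+1+1 = 1 carry 1
  0+1+1 = 0 carry 1
  1+1+1 = 1 carry 1
  1+1+1 = 1 carry 1
  0+0+1 = 1
  0+1 = 1
  1+0 = 1
  1+0 = 1
  1+1 = 0 carry 1
  final carry 1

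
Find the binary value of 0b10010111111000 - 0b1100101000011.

Subtract column by column in base 2:
  0-1 → 1 (borrow)
  0-1-1 → 0 (borrow)
  0-0-1 → 1 (borrow)
  1-0-1 → 0
  1-0 → 1
  1-0 → 1
  1-1 → 0
  1-0 → 1
  1-1 → 0
  0-0 → 0
  1-0 → 1
  0-1 → 1 (borrow)
  0-1-1 → 0 (borrow)
  1-0-1 → 0

0b110010110101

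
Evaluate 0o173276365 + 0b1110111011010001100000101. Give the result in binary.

0b11110010110001111111111010

0o173276365 = 0b1111011010111110011110101 in binary.
Add column by column in base 2, right to left:
  1+1 = 0 carry 1
  0+0+1 = 1
  1+1 = 0 carry 1
  0+0+1 = 1
  1+0 = 1
  1+0 = 1
  1+0 = 1
  1+0 = 1
  0+1 = 1
  0+1 = 1
  1+0 = 1
  1+0 = 1
  1+0 = 1
  1+1 = 0 carry 1
  1+0+1 = 0 carry 1
  0+1+1 = 0 carry 1
  1+1+1 = 1 carry 1
  0+0+1 = 1
  1+1 = 0 carry 1
  1+1+1 = 1 carry 1
  0+1+1 = 0 carry 1
  1+0+1 = 0 carry 1
  1+1+1 = 1 carry 1
  1+1+1 = 1 carry 1
  1+1+1 = 1 carry 1
  final carry 1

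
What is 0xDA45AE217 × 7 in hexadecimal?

0x5F7E7C2EA1

Multiply each base-16 digit by 7, carrying:
  7×7 = 49 → write 1 carry 3
  1×7+3 = 10 → write A
  2×7 = 14 → write E
  E×7 = 98 → write 2 carry 6
  A×7+6 = 76 → write C carry 4
  5×7+4 = 39 → write 7 carry 2
  4×7+2 = 30 → write E carry 1
  A×7+1 = 71 → write 7 carry 4
  D×7+4 = 95 → write F carry 5
  remaining carry: 5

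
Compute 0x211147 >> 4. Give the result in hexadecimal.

0x21114

Shifting right by 4 bits = 1 hex digit: drop the last 1.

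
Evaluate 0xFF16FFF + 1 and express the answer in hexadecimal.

The trailing 3 digits are F (max in base 16), so adding 1 cascades: they roll to 0 and the next digit up increments.

0xFF17000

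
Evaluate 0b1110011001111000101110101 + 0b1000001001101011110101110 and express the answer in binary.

0b10110100011100100100100011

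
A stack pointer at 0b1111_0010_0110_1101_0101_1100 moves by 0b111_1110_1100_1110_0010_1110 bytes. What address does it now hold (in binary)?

Add column by column in base 2, right to left:
  0+0 = 0
  0+1 = 1
  1+1 = 0 carry 1
  1+1+1 = 1 carry 1
  1+0+1 = 0 carry 1
  0+1+1 = 0 carry 1
  1+0+1 = 0 carry 1
  0+0+1 = 1
  1+0 = 1
  0+1 = 1
  1+1 = 0 carry 1
  1+1+1 = 1 carry 1
  0+0+1 = 1
  1+0 = 1
  1+1 = 0 carry 1
  0+1+1 = 0 carry 1
  0+0+1 = 1
  1+1 = 0 carry 1
  0+1+1 = 0 carry 1
  0+1+1 = 0 carry 1
  1+1+1 = 1 carry 1
  1+1+1 = 1 carry 1
  1+1+1 = 1 carry 1
  1+0+1 = 0 carry 1
  final carry 1

0b1011100010011101110001010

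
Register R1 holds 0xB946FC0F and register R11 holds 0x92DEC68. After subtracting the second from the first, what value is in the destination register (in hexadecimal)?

0xB0190FA7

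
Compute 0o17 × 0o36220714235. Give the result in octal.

0o706175370463

Multiply each base-8 digit by 15, carrying:
  5×15 = 75 → write 3 carry 9
  3×15+9 = 54 → write 6 carry 6
  2×15+6 = 36 → write 4 carry 4
  4×15+4 = 64 → write 0 carry 8
  1×15+8 = 23 → write 7 carry 2
  7×15+2 = 107 → write 3 carry 13
  0×15+13 = 13 → write 5 carry 1
  2×15+1 = 31 → write 7 carry 3
  2×15+3 = 33 → write 1 carry 4
  6×15+4 = 94 → write 6 carry 11
  3×15+11 = 56 → write 0 carry 7
  remaining carry: 7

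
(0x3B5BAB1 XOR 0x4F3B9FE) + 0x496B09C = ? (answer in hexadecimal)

First 0x3B5BAB1 XOR 0x4F3B9FE = 0x746034F.
Add column by column in base 16, right to left:
  F+C = B carry 1
  4+9+1 = E
  3+0 = 3
  0+B = B
  6+6 = C
  4+9 = D
  7+4 = B

0xBDCB3EB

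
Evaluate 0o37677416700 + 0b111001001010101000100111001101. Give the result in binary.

0b100111000001010001010011110001101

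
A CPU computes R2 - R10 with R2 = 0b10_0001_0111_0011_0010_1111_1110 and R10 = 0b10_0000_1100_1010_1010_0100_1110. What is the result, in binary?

Subtract column by column in base 2:
  0-0 → 0
  1-1 → 0
  1-1 → 0
  1-1 → 0
  1-0 → 1
  1-0 → 1
  1-1 → 0
  1-0 → 1
  0-0 → 0
  1-1 → 0
  0-0 → 0
  0-1 → 1 (borrow)
  1-0-1 → 0
  1-1 → 0
  0-0 → 0
  0-1 → 1 (borrow)
  1-0-1 → 0
  1-0 → 1
  1-1 → 0
  0-1 → 1 (borrow)
  1-0-1 → 0
  0-0 → 0
  0-0 → 0
  0-0 → 0
  0-0 → 0
  1-1 → 0

0b10101000100010110000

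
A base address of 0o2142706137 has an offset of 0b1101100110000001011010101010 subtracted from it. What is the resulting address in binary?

0o2142706137 = 0b10001100010111000110001011111 in binary.
Subtract column by column in base 2:
  1-0 → 1
  1-1 → 0
  1-0 → 1
  1-1 → 0
  1-0 → 1
  0-1 → 1 (borrow)
  1-0-1 → 0
  0-1 → 1 (borrow)
  0-0-1 → 1 (borrow)
  0-1-1 → 0 (borrow)
  1-1-1 → 1 (borrow)
  1-0-1 → 0
  0-1 → 1 (borrow)
  0-0-1 → 1 (borrow)
  0-0-1 → 1 (borrow)
  1-0-1 → 0
  1-0 → 1
  1-0 → 1
  0-0 → 0
  1-1 → 0
  0-1 → 1 (borrow)
  0-0-1 → 1 (borrow)
  0-0-1 → 1 (borrow)
  1-1-1 → 1 (borrow)
  1-1-1 → 1 (borrow)
  0-0-1 → 1 (borrow)
  0-1-1 → 0 (borrow)
  0-1-1 → 0 (borrow)
  1-0-1 → 0

0b11111100110111010110110101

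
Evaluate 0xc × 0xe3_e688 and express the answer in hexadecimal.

Multiply each base-16 digit by 12, carrying:
  8×12 = 96 → write 0 carry 6
  8×12+6 = 102 → write 6 carry 6
  6×12+6 = 78 → write e carry 4
  e×12+4 = 172 → write c carry 10
  3×12+10 = 46 → write e carry 2
  e×12+2 = 170 → write a carry 10
  remaining carry: a

0xaaece60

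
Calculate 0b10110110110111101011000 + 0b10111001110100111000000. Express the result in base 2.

Add column by column in base 2, right to left:
  0+0 = 0
  0+0 = 0
  0+0 = 0
  1+0 = 1
  1+0 = 1
  0+0 = 0
  1+1 = 0 carry 1
  0+1+1 = 0 carry 1
  1+1+1 = 1 carry 1
  1+0+1 = 0 carry 1
  1+0+1 = 0 carry 1
  1+1+1 = 1 carry 1
  0+0+1 = 1
  1+1 = 0 carry 1
  1+1+1 = 1 carry 1
  0+1+1 = 0 carry 1
  1+0+1 = 0 carry 1
  1+0+1 = 0 carry 1
  0+1+1 = 0 carry 1
  1+1+1 = 1 carry 1
  1+1+1 = 1 carry 1
  0+0+1 = 1
  1+1 = 0 carry 1
  final carry 1

0b101110000101100100011000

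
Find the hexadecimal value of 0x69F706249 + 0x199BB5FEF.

Add column by column in base 16, right to left:
  9+F = 8 carry 1
  4+E+1 = 3 carry 1
  2+F+1 = 2 carry 1
  6+5+1 = C
  0+B = B
  7+B = 2 carry 1
  F+9+1 = 9 carry 1
  9+9+1 = 3 carry 1
  6+1+1 = 8

0x8392BC238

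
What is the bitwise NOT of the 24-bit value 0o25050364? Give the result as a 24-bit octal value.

Each oct digit d becomes 7−d:
  2→5, 5→2, 0→7, 5→2, 0→7, 3→4, 6→1, 4→3

0o52727413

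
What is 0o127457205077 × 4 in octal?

0o536275024374

Multiply each base-8 digit by 4, carrying:
  7×4 = 28 → write 4 carry 3
  7×4+3 = 31 → write 7 carry 3
  0×4+3 = 3 → write 3
  5×4 = 20 → write 4 carry 2
  0×4+2 = 2 → write 2
  2×4 = 8 → write 0 carry 1
  7×4+1 = 29 → write 5 carry 3
  5×4+3 = 23 → write 7 carry 2
  4×4+2 = 18 → write 2 carry 2
  7×4+2 = 30 → write 6 carry 3
  2×4+3 = 11 → write 3 carry 1
  1×4+1 = 5 → write 5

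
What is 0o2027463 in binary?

0b10000010111100110011

Each octal digit is 3 bits: 2=010 0=000 2=010 7=111 4=100 6=110 3=011.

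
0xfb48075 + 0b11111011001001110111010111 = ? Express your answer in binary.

0xfb48075 = 0b1111101101001000000001110101 in binary.
Add column by column in base 2, right to left:
  1+1 = 0 carry 1
  0+1+1 = 0 carry 1
  1+1+1 = 1 carry 1
  0+0+1 = 1
  1+1 = 0 carry 1
  1+0+1 = 0 carry 1
  1+1+1 = 1 carry 1
  0+1+1 = 0 carry 1
  0+1+1 = 0 carry 1
  0+0+1 = 1
  0+1 = 1
  0+1 = 1
  0+1 = 1
  0+0 = 0
  0+0 = 0
  1+1 = 0 carry 1
  0+0+1 = 1
  0+0 = 0
  1+1 = 0 carry 1
  0+1+1 = 0 carry 1
  1+0+1 = 0 carry 1
  1+1+1 = 1 carry 1
  0+1+1 = 0 carry 1
  1+1+1 = 1 carry 1
  1+1+1 = 1 carry 1
  1+1+1 = 1 carry 1
  1+0+1 = 0 carry 1
  1+0+1 = 0 carry 1
  final carry 1

0b10011101000010001111001001100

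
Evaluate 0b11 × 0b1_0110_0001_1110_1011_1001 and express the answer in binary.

0b10000100101110000101011

Multiply each base-2 digit by 3, carrying:
  1×3 = 3 → write 1 carry 1
  0×3+1 = 1 → write 1
  0×3 = 0 → write 0
  1×3 = 3 → write 1 carry 1
  1×3+1 = 4 → write 0 carry 2
  1×3+2 = 5 → write 1 carry 2
  0×3+2 = 2 → write 0 carry 1
  1×3+1 = 4 → write 0 carry 2
  0×3+2 = 2 → write 0 carry 1
  1×3+1 = 4 → write 0 carry 2
  1×3+2 = 5 → write 1 carry 2
  1×3+2 = 5 → write 1 carry 2
  1×3+2 = 5 → write 1 carry 2
  0×3+2 = 2 → write 0 carry 1
  0×3+1 = 1 → write 1
  0×3 = 0 → write 0
  0×3 = 0 → write 0
  1×3 = 3 → write 1 carry 1
  1×3+1 = 4 → write 0 carry 2
  0×3+2 = 2 → write 0 carry 1
  1×3+1 = 4 → write 0 carry 2
  remaining carry: 10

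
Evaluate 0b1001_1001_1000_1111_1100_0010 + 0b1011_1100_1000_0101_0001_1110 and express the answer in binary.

0b1010101100001010011100000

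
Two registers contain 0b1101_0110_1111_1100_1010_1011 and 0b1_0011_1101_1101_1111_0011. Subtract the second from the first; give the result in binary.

Subtract column by column in base 2:
  1-1 → 0
  1-1 → 0
  0-0 → 0
  1-0 → 1
  0-1 → 1 (borrow)
  1-1-1 → 1 (borrow)
  0-1-1 → 0 (borrow)
  1-1-1 → 1 (borrow)
  0-1-1 → 0 (borrow)
  0-0-1 → 1 (borrow)
  1-1-1 → 1 (borrow)
  1-1-1 → 1 (borrow)
  1-1-1 → 1 (borrow)
  1-0-1 → 0
  1-1 → 0
  1-1 → 0
  0-1 → 1 (borrow)
  1-1-1 → 1 (borrow)
  1-0-1 → 0
  0-0 → 0
  1-1 → 0
  0-0 → 0
  1-0 → 1
  1-0 → 1

0b110000110001111010111000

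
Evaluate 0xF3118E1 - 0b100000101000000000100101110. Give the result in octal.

0xF3118E1 = 0o1714214341 in octal.
0b100000101000000000100101110 = 0o405000456 in octal.
Subtract column by column in base 8:
  1-6 → 3 (borrow)
  4-5-1 → 6 (borrow)
  3-4-1 → 6 (borrow)
  4-0-1 → 3
  1-0 → 1
  2-0 → 2
  4-5 → 7 (borrow)
  1-0-1 → 0
  7-4 → 3
  1-0 → 1

0o1307213663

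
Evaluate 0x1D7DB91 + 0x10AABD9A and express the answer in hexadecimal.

0x1282992B

Add column by column in base 16, right to left:
  1+A = B
  9+9 = 2 carry 1
  B+D+1 = 9 carry 1
  D+B+1 = 9 carry 1
  7+A+1 = 2 carry 1
  D+A+1 = 8 carry 1
  1+0+1 = 2
  0+1 = 1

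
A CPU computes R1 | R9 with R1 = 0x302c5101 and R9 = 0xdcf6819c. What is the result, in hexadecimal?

0xfcfed19d

OR each hex digit independently (no carries):
  3|d=f, 0|c=c, 2|f=f, c|6=e, 5|8=d, 1|1=1, 0|9=9, 1|c=d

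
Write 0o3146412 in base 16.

0xCCD0A

Each octal digit is 3 bits: 3=011 1=001 4=100 6=110 4=100 1=001 2=010.
Group the bits into nibbles: 1100 1100 1101 0000 1010 → CCD0A.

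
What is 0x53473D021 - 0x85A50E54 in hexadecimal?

0x4AECEC1CD

Subtract column by column in base 16:
  1-4 → D (borrow)
  2-5-1 → C (borrow)
  0-E-1 → 1 (borrow)
  D-0-1 → C
  3-5 → E (borrow)
  7-A-1 → C (borrow)
  4-5-1 → E (borrow)
  3-8-1 → A (borrow)
  5-0-1 → 4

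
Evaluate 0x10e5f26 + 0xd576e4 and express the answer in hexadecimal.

0x1e3d60a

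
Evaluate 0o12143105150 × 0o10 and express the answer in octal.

Multiply each base-8 digit by 8, carrying:
  0×8 = 0 → write 0
  5×8 = 40 → write 0 carry 5
  1×8+5 = 13 → write 5 carry 1
  5×8+1 = 41 → write 1 carry 5
  0×8+5 = 5 → write 5
  1×8 = 8 → write 0 carry 1
  3×8+1 = 25 → write 1 carry 3
  4×8+3 = 35 → write 3 carry 4
  1×8+4 = 12 → write 4 carry 1
  2×8+1 = 17 → write 1 carry 2
  1×8+2 = 10 → write 2 carry 1
  remaining carry: 1

0o121431051500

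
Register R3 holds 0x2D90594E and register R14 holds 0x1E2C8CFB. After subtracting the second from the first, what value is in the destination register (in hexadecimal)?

0xF63CC53

Subtract column by column in base 16:
  E-B → 3
  4-F → 5 (borrow)
  9-C-1 → C (borrow)
  5-8-1 → C (borrow)
  0-C-1 → 3 (borrow)
  9-2-1 → 6
  D-E → F (borrow)
  2-1-1 → 0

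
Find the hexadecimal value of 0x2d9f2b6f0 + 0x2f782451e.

0x5d174fc0e

Add column by column in base 16, right to left:
  0+e = e
  f+1 = 0 carry 1
  6+5+1 = c
  b+4 = f
  2+2 = 4
  f+8 = 7 carry 1
  9+7+1 = 1 carry 1
  d+f+1 = d carry 1
  2+2+1 = 5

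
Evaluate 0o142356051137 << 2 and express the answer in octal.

0o611670244574

2 bits is not a whole number of base-8 digits; in binary: 1100010011101110000101001001011111 << 2 = 110001001110111000010100100101111100.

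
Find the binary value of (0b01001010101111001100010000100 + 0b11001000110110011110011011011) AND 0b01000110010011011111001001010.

0b10000001001010001001010

Add column by column in base 2, right to left:
  0+1 = 1
  0+1 = 1
  1+0 = 1
  0+1 = 1
  0+1 = 1
  0+0 = 0
  0+1 = 1
  1+1 = 0 carry 1
  0+0+1 = 1
  0+0 = 0
  0+1 = 1
  1+1 = 0 carry 1
  1+1+1 = 1 carry 1
  0+1+1 = 0 carry 1
  0+0+1 = 1
  1+0 = 1
  1+1 = 0 carry 1
  1+1+1 = 1 carry 1
  1+0+1 = 0 carry 1
  0+1+1 = 0 carry 1
  1+1+1 = 1 carry 1
  0+0+1 = 1
  1+0 = 1
  0+0 = 0
  1+1 = 0 carry 1
  0+0+1 = 1
  0+0 = 0
  1+1 = 0 carry 1
  0+1+1 = 0 carry 1
  final carry 1
Sum = 0b100010011100101101010101011111; now AND with 0b01000110010011011111001001010:
  100010011100101101010101011111
& 001000110010011011111001001010
= 000000010000001001010001001010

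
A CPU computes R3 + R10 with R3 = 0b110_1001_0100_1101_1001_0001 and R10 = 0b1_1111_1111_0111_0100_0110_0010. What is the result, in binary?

Add column by column in base 2, right to left:
  1+0 = 1
  0+1 = 1
  0+0 = 0
  0+0 = 0
  1+0 = 1
  0+1 = 1
  0+1 = 1
  1+0 = 1
  1+0 = 1
  0+0 = 0
  1+1 = 0 carry 1
  1+0+1 = 0 carry 1
  0+1+1 = 0 carry 1
  0+1+1 = 0 carry 1
  1+1+1 = 1 carry 1
  0+0+1 = 1
  1+1 = 0 carry 1
  0+1+1 = 0 carry 1
  0+1+1 = 0 carry 1
  1+1+1 = 1 carry 1
  0+1+1 = 0 carry 1
  1+1+1 = 1 carry 1
  1+1+1 = 1 carry 1
  0+1+1 = 0 carry 1
  0+1+1 = 0 carry 1
  final carry 1

0b10011010001100000111110011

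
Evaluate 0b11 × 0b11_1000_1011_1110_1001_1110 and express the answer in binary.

Multiply each base-2 digit by 3, carrying:
  0×3 = 0 → write 0
  1×3 = 3 → write 1 carry 1
  1×3+1 = 4 → write 0 carry 2
  1×3+2 = 5 → write 1 carry 2
  1×3+2 = 5 → write 1 carry 2
  0×3+2 = 2 → write 0 carry 1
  0×3+1 = 1 → write 1
  1×3 = 3 → write 1 carry 1
  0×3+1 = 1 → write 1
  1×3 = 3 → write 1 carry 1
  1×3+1 = 4 → write 0 carry 2
  1×3+2 = 5 → write 1 carry 2
  1×3+2 = 5 → write 1 carry 2
  1×3+2 = 5 → write 1 carry 2
  0×3+2 = 2 → write 0 carry 1
  1×3+1 = 4 → write 0 carry 2
  0×3+2 = 2 → write 0 carry 1
  0×3+1 = 1 → write 1
  0×3 = 0 → write 0
  1×3 = 3 → write 1 carry 1
  1×3+1 = 4 → write 0 carry 2
  1×3+2 = 5 → write 1 carry 2
  remaining carry: 10

0b101010100011101111011010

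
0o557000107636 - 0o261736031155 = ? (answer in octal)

0o275042056461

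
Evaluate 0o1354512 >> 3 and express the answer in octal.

0o135451

Shifting right by 3 bits = 1 oct digit: drop the last 1.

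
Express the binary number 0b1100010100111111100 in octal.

Group the bits in threes: 001 100 010 100 111 111 100 → 1424774.

0o1424774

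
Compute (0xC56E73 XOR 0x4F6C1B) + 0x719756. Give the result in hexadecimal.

0xFB99BE

First 0xC56E73 XOR 0x4F6C1B = 0x8A0268.
Add column by column in base 16, right to left:
  8+6 = E
  6+5 = B
  2+7 = 9
  0+9 = 9
  A+1 = B
  8+7 = F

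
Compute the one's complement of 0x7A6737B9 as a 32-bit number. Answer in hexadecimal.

0x8598C846

Each hex digit d becomes F−d:
  7→8, A→5, 6→9, 7→8, 3→C, 7→8, B→4, 9→6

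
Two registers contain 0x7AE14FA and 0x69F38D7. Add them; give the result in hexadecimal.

0xE4D4DD1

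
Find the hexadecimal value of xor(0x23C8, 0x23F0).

XOR each hex digit independently (no carries):
  2^2=0, 3^3=0, C^F=3, 8^0=8

0x0038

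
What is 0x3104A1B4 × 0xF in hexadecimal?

0x2DF45798C

Multiply each base-16 digit by 15, carrying:
  4×15 = 60 → write C carry 3
  B×15+3 = 168 → write 8 carry 10
  1×15+10 = 25 → write 9 carry 1
  A×15+1 = 151 → write 7 carry 9
  4×15+9 = 69 → write 5 carry 4
  0×15+4 = 4 → write 4
  1×15 = 15 → write F
  3×15 = 45 → write D carry 2
  remaining carry: 2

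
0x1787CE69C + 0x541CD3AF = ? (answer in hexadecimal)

0x1CC99BA4B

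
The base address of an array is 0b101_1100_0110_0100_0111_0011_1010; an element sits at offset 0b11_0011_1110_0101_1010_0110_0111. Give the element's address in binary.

Add column by column in base 2, right to left:
  0+1 = 1
  1+1 = 0 carry 1
  0+1+1 = 0 carry 1
  1+0+1 = 0 carry 1
  1+0+1 = 0 carry 1
  1+1+1 = 1 carry 1
  0+1+1 = 0 carry 1
  0+0+1 = 1
  1+0 = 1
  1+1 = 0 carry 1
  1+0+1 = 0 carry 1
  0+1+1 = 0 carry 1
  0+1+1 = 0 carry 1
  0+0+1 = 1
  1+1 = 0 carry 1
  0+0+1 = 1
  0+0 = 0
  1+1 = 0 carry 1
  1+1+1 = 1 carry 1
  0+1+1 = 0 carry 1
  0+1+1 = 0 carry 1
  0+1+1 = 0 carry 1
  1+0+1 = 0 carry 1
  1+0+1 = 0 carry 1
  1+1+1 = 1 carry 1
  0+1+1 = 0 carry 1
  1+0+1 = 0 carry 1
  final carry 1

0b1001000001001010000110100001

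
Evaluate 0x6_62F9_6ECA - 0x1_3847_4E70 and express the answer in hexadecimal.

Subtract column by column in base 16:
  A-0 → A
  C-7 → 5
  E-E → 0
  6-4 → 2
  9-7 → 2
  F-4 → B
  2-8 → A (borrow)
  6-3-1 → 2
  6-1 → 5

0x52AB2205A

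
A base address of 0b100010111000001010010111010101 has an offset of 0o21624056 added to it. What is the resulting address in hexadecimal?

0x2327ce03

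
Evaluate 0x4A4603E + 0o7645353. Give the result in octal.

0o460725451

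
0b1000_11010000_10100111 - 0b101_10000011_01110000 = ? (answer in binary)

0b110100110100110111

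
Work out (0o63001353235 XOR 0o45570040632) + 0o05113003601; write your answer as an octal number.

First 0o63001353235 XOR 0o45570040632 = 0o26571313407.
Add column by column in base 8, right to left:
  7+1 = 0 carry 1
  0+0+1 = 1
  4+6 = 2 carry 1
  3+3+1 = 7
  1+0 = 1
  3+0 = 3
  1+3 = 4
  7+1 = 0 carry 1
  5+1+1 = 7
  6+5 = 3 carry 1
  2+0+1 = 3

0o33704317210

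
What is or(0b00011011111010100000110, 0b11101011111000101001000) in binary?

0b11111011111010101001110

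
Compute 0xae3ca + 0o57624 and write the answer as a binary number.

0b10110100001101011110

0xae3ca = 0b10101110001111001010 in binary.
0o57624 = 0b101111110010100 in binary.
Add column by column in base 2, right to left:
  0+0 = 0
  1+0 = 1
  0+1 = 1
  1+0 = 1
  0+1 = 1
  0+0 = 0
  1+0 = 1
  1+1 = 0 carry 1
  1+1+1 = 1 carry 1
  1+1+1 = 1 carry 1
  0+1+1 = 0 carry 1
  0+1+1 = 0 carry 1
  0+1+1 = 0 carry 1
  1+0+1 = 0 carry 1
  1+1+1 = 1 carry 1
  1+0+1 = 0 carry 1
  0+0+1 = 1
  1+0 = 1
  0+0 = 0
  1+0 = 1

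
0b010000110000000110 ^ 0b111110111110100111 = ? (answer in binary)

XOR bit by bit (1 where the bits differ):
  010000110000000110
^ 111110111110100111
= 101110001110100001

0b101110001110100001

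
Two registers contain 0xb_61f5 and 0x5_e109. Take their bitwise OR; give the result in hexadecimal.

OR each hex digit independently (no carries):
  b|5=f, 6|e=e, 1|1=1, f|0=f, 5|9=d

0xfe1fd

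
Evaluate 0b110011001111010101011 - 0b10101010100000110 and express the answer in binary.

Subtract column by column in base 2:
  1-0 → 1
  1-1 → 0
  0-1 → 1 (borrow)
  1-0-1 → 0
  0-0 → 0
  1-0 → 1
  0-0 → 0
  1-0 → 1
  0-1 → 1 (borrow)
  1-0-1 → 0
  1-1 → 0
  1-0 → 1
  1-1 → 0
  0-0 → 0
  0-1 → 1 (borrow)
  1-0-1 → 0
  1-1 → 0
  0-0 → 0
  0-0 → 0
  1-0 → 1
  1-0 → 1

0b110000100100110100101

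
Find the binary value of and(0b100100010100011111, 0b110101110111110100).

AND bit by bit (1 only where both bits are 1):
  100100010100011111
& 110101110111110100
= 100100010100010100

0b100100010100010100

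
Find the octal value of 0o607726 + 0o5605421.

0o6415347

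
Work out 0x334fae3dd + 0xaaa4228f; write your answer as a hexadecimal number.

0x3df9f066c

Add column by column in base 16, right to left:
  d+f = c carry 1
  d+8+1 = 6 carry 1
  3+2+1 = 6
  e+2 = 0 carry 1
  a+4+1 = f
  f+a = 9 carry 1
  4+a+1 = f
  3+a = d
  3+0 = 3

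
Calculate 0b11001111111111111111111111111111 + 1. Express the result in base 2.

0b11010000000000000000000000000000

The trailing 28 digits are 1 (max in base 2), so adding 1 cascades: they roll to 0 and the next digit up increments.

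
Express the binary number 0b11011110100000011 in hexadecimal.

Group the bits into nibbles: 0001 1011 1101 0000 0011 → 1BD03.

0x1BD03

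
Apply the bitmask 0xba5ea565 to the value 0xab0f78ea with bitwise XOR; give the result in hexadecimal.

0x1151dd8f

XOR each hex digit independently (no carries):
  a^b=1, b^a=1, 0^5=5, f^e=1, 7^a=d, 8^5=d, e^6=8, a^5=f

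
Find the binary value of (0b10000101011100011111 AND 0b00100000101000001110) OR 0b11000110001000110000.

0b11000110001000111110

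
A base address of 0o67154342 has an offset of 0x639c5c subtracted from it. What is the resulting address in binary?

0o67154342 = 0b110111001101100011100010 in binary.
0x639c5c = 0b11000111001110001011100 in binary.
Subtract column by column in base 2:
  0-0 → 0
  1-0 → 1
  0-1 → 1 (borrow)
  0-1-1 → 0 (borrow)
  0-1-1 → 0 (borrow)
  1-0-1 → 0
  1-1 → 0
  1-0 → 1
  0-0 → 0
  0-0 → 0
  0-1 → 1 (borrow)
  1-1-1 → 1 (borrow)
  1-1-1 → 1 (borrow)
  0-0-1 → 1 (borrow)
  1-0-1 → 0
  1-1 → 0
  0-1 → 1 (borrow)
  0-1-1 → 0 (borrow)
  1-0-1 → 0
  1-0 → 1
  1-0 → 1
  0-1 → 1 (borrow)
  1-1-1 → 1 (borrow)
  1-0-1 → 0

0b11110010011110010000110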